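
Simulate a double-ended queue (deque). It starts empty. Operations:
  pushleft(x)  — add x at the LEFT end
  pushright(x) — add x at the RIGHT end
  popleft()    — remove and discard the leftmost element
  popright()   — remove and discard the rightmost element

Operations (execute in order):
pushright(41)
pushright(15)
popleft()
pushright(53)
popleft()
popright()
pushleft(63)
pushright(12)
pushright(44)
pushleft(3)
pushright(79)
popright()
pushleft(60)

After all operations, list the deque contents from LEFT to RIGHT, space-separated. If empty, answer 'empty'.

Answer: 60 3 63 12 44

Derivation:
pushright(41): [41]
pushright(15): [41, 15]
popleft(): [15]
pushright(53): [15, 53]
popleft(): [53]
popright(): []
pushleft(63): [63]
pushright(12): [63, 12]
pushright(44): [63, 12, 44]
pushleft(3): [3, 63, 12, 44]
pushright(79): [3, 63, 12, 44, 79]
popright(): [3, 63, 12, 44]
pushleft(60): [60, 3, 63, 12, 44]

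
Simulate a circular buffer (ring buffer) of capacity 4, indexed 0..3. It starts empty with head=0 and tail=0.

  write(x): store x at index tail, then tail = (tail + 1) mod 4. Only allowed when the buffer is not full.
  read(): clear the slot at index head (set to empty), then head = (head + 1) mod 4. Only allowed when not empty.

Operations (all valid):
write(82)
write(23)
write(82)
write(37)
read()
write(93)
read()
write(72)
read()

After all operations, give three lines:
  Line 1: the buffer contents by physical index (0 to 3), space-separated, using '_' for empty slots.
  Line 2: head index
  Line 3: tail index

write(82): buf=[82 _ _ _], head=0, tail=1, size=1
write(23): buf=[82 23 _ _], head=0, tail=2, size=2
write(82): buf=[82 23 82 _], head=0, tail=3, size=3
write(37): buf=[82 23 82 37], head=0, tail=0, size=4
read(): buf=[_ 23 82 37], head=1, tail=0, size=3
write(93): buf=[93 23 82 37], head=1, tail=1, size=4
read(): buf=[93 _ 82 37], head=2, tail=1, size=3
write(72): buf=[93 72 82 37], head=2, tail=2, size=4
read(): buf=[93 72 _ 37], head=3, tail=2, size=3

Answer: 93 72 _ 37
3
2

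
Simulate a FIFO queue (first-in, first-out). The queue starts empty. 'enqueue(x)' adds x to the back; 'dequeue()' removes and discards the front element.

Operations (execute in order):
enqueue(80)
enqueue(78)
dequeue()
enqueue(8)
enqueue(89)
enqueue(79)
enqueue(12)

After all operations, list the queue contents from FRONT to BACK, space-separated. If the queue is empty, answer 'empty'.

Answer: 78 8 89 79 12

Derivation:
enqueue(80): [80]
enqueue(78): [80, 78]
dequeue(): [78]
enqueue(8): [78, 8]
enqueue(89): [78, 8, 89]
enqueue(79): [78, 8, 89, 79]
enqueue(12): [78, 8, 89, 79, 12]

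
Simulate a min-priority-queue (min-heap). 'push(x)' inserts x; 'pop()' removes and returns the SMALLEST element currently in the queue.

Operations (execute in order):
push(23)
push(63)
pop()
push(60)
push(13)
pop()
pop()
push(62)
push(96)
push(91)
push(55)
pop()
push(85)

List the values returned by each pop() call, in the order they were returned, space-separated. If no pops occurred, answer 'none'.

push(23): heap contents = [23]
push(63): heap contents = [23, 63]
pop() → 23: heap contents = [63]
push(60): heap contents = [60, 63]
push(13): heap contents = [13, 60, 63]
pop() → 13: heap contents = [60, 63]
pop() → 60: heap contents = [63]
push(62): heap contents = [62, 63]
push(96): heap contents = [62, 63, 96]
push(91): heap contents = [62, 63, 91, 96]
push(55): heap contents = [55, 62, 63, 91, 96]
pop() → 55: heap contents = [62, 63, 91, 96]
push(85): heap contents = [62, 63, 85, 91, 96]

Answer: 23 13 60 55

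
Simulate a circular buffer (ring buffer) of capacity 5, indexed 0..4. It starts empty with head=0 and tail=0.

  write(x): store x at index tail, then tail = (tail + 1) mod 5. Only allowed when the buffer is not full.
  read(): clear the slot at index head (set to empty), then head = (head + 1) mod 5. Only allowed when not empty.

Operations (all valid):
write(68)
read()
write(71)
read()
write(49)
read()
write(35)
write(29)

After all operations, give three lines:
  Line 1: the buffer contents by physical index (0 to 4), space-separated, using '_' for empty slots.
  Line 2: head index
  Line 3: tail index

Answer: _ _ _ 35 29
3
0

Derivation:
write(68): buf=[68 _ _ _ _], head=0, tail=1, size=1
read(): buf=[_ _ _ _ _], head=1, tail=1, size=0
write(71): buf=[_ 71 _ _ _], head=1, tail=2, size=1
read(): buf=[_ _ _ _ _], head=2, tail=2, size=0
write(49): buf=[_ _ 49 _ _], head=2, tail=3, size=1
read(): buf=[_ _ _ _ _], head=3, tail=3, size=0
write(35): buf=[_ _ _ 35 _], head=3, tail=4, size=1
write(29): buf=[_ _ _ 35 29], head=3, tail=0, size=2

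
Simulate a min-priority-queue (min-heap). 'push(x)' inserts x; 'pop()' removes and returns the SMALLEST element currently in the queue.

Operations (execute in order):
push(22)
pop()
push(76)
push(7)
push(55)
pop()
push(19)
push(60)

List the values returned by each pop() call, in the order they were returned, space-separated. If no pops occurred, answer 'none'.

Answer: 22 7

Derivation:
push(22): heap contents = [22]
pop() → 22: heap contents = []
push(76): heap contents = [76]
push(7): heap contents = [7, 76]
push(55): heap contents = [7, 55, 76]
pop() → 7: heap contents = [55, 76]
push(19): heap contents = [19, 55, 76]
push(60): heap contents = [19, 55, 60, 76]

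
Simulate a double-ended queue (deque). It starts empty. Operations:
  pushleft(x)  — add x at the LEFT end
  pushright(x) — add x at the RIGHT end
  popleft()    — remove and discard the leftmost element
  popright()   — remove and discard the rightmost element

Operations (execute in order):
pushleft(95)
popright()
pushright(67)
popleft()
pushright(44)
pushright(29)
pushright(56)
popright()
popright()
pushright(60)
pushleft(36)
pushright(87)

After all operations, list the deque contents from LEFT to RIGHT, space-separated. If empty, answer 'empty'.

pushleft(95): [95]
popright(): []
pushright(67): [67]
popleft(): []
pushright(44): [44]
pushright(29): [44, 29]
pushright(56): [44, 29, 56]
popright(): [44, 29]
popright(): [44]
pushright(60): [44, 60]
pushleft(36): [36, 44, 60]
pushright(87): [36, 44, 60, 87]

Answer: 36 44 60 87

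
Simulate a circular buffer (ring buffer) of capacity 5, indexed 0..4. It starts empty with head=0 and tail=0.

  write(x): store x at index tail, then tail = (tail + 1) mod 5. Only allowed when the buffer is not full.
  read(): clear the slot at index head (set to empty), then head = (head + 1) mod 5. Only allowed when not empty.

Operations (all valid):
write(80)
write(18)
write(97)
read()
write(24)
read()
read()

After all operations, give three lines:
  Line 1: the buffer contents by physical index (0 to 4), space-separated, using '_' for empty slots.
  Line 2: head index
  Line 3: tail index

write(80): buf=[80 _ _ _ _], head=0, tail=1, size=1
write(18): buf=[80 18 _ _ _], head=0, tail=2, size=2
write(97): buf=[80 18 97 _ _], head=0, tail=3, size=3
read(): buf=[_ 18 97 _ _], head=1, tail=3, size=2
write(24): buf=[_ 18 97 24 _], head=1, tail=4, size=3
read(): buf=[_ _ 97 24 _], head=2, tail=4, size=2
read(): buf=[_ _ _ 24 _], head=3, tail=4, size=1

Answer: _ _ _ 24 _
3
4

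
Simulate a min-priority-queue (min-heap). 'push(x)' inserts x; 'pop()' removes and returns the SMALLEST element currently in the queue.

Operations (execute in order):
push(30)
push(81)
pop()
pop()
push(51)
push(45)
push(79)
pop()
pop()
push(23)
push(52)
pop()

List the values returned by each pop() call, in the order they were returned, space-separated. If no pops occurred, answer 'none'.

push(30): heap contents = [30]
push(81): heap contents = [30, 81]
pop() → 30: heap contents = [81]
pop() → 81: heap contents = []
push(51): heap contents = [51]
push(45): heap contents = [45, 51]
push(79): heap contents = [45, 51, 79]
pop() → 45: heap contents = [51, 79]
pop() → 51: heap contents = [79]
push(23): heap contents = [23, 79]
push(52): heap contents = [23, 52, 79]
pop() → 23: heap contents = [52, 79]

Answer: 30 81 45 51 23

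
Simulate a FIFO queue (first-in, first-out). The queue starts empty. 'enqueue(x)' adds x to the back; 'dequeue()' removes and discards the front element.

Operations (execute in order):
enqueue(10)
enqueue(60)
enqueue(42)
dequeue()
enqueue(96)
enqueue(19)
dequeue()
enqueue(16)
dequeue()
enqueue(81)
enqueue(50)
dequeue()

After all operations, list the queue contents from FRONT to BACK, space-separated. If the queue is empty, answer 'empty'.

enqueue(10): [10]
enqueue(60): [10, 60]
enqueue(42): [10, 60, 42]
dequeue(): [60, 42]
enqueue(96): [60, 42, 96]
enqueue(19): [60, 42, 96, 19]
dequeue(): [42, 96, 19]
enqueue(16): [42, 96, 19, 16]
dequeue(): [96, 19, 16]
enqueue(81): [96, 19, 16, 81]
enqueue(50): [96, 19, 16, 81, 50]
dequeue(): [19, 16, 81, 50]

Answer: 19 16 81 50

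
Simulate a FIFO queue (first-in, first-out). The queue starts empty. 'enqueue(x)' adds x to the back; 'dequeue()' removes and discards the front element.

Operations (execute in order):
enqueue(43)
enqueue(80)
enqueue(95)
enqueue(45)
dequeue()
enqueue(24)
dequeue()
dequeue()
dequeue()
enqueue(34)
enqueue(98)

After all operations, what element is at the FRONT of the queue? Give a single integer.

enqueue(43): queue = [43]
enqueue(80): queue = [43, 80]
enqueue(95): queue = [43, 80, 95]
enqueue(45): queue = [43, 80, 95, 45]
dequeue(): queue = [80, 95, 45]
enqueue(24): queue = [80, 95, 45, 24]
dequeue(): queue = [95, 45, 24]
dequeue(): queue = [45, 24]
dequeue(): queue = [24]
enqueue(34): queue = [24, 34]
enqueue(98): queue = [24, 34, 98]

Answer: 24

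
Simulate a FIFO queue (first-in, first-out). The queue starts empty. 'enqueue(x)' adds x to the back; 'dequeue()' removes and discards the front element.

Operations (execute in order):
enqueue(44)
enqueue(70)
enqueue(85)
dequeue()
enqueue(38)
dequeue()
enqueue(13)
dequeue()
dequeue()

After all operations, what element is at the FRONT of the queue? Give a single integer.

enqueue(44): queue = [44]
enqueue(70): queue = [44, 70]
enqueue(85): queue = [44, 70, 85]
dequeue(): queue = [70, 85]
enqueue(38): queue = [70, 85, 38]
dequeue(): queue = [85, 38]
enqueue(13): queue = [85, 38, 13]
dequeue(): queue = [38, 13]
dequeue(): queue = [13]

Answer: 13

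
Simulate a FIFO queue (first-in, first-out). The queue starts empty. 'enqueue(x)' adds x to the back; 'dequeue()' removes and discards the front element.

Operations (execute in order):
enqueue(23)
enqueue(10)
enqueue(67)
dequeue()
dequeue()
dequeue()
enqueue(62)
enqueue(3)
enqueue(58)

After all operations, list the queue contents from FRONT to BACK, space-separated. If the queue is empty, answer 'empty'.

Answer: 62 3 58

Derivation:
enqueue(23): [23]
enqueue(10): [23, 10]
enqueue(67): [23, 10, 67]
dequeue(): [10, 67]
dequeue(): [67]
dequeue(): []
enqueue(62): [62]
enqueue(3): [62, 3]
enqueue(58): [62, 3, 58]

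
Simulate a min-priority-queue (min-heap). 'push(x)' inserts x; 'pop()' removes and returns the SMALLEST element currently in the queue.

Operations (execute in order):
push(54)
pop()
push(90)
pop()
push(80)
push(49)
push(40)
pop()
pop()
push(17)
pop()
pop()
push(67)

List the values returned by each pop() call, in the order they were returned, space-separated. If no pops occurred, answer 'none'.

push(54): heap contents = [54]
pop() → 54: heap contents = []
push(90): heap contents = [90]
pop() → 90: heap contents = []
push(80): heap contents = [80]
push(49): heap contents = [49, 80]
push(40): heap contents = [40, 49, 80]
pop() → 40: heap contents = [49, 80]
pop() → 49: heap contents = [80]
push(17): heap contents = [17, 80]
pop() → 17: heap contents = [80]
pop() → 80: heap contents = []
push(67): heap contents = [67]

Answer: 54 90 40 49 17 80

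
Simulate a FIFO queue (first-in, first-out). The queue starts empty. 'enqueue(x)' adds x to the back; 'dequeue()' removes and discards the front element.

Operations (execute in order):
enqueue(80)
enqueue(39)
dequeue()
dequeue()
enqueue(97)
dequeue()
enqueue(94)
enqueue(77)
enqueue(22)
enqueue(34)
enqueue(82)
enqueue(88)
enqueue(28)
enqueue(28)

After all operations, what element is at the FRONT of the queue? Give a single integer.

Answer: 94

Derivation:
enqueue(80): queue = [80]
enqueue(39): queue = [80, 39]
dequeue(): queue = [39]
dequeue(): queue = []
enqueue(97): queue = [97]
dequeue(): queue = []
enqueue(94): queue = [94]
enqueue(77): queue = [94, 77]
enqueue(22): queue = [94, 77, 22]
enqueue(34): queue = [94, 77, 22, 34]
enqueue(82): queue = [94, 77, 22, 34, 82]
enqueue(88): queue = [94, 77, 22, 34, 82, 88]
enqueue(28): queue = [94, 77, 22, 34, 82, 88, 28]
enqueue(28): queue = [94, 77, 22, 34, 82, 88, 28, 28]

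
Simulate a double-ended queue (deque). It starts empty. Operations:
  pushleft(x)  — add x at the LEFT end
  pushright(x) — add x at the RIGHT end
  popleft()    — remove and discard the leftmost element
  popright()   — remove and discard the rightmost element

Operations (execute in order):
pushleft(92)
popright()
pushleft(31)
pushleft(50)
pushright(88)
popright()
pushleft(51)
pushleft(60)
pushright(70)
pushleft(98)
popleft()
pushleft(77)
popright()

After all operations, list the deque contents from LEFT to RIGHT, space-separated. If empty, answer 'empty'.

pushleft(92): [92]
popright(): []
pushleft(31): [31]
pushleft(50): [50, 31]
pushright(88): [50, 31, 88]
popright(): [50, 31]
pushleft(51): [51, 50, 31]
pushleft(60): [60, 51, 50, 31]
pushright(70): [60, 51, 50, 31, 70]
pushleft(98): [98, 60, 51, 50, 31, 70]
popleft(): [60, 51, 50, 31, 70]
pushleft(77): [77, 60, 51, 50, 31, 70]
popright(): [77, 60, 51, 50, 31]

Answer: 77 60 51 50 31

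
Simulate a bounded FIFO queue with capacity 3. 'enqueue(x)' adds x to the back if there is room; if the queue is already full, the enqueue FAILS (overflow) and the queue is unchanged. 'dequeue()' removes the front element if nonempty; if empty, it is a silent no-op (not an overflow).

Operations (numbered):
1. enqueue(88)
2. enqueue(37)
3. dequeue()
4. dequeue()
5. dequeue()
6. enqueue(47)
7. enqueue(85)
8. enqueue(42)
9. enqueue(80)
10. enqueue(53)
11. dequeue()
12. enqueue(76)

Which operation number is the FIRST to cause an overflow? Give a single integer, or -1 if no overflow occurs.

Answer: 9

Derivation:
1. enqueue(88): size=1
2. enqueue(37): size=2
3. dequeue(): size=1
4. dequeue(): size=0
5. dequeue(): empty, no-op, size=0
6. enqueue(47): size=1
7. enqueue(85): size=2
8. enqueue(42): size=3
9. enqueue(80): size=3=cap → OVERFLOW (fail)
10. enqueue(53): size=3=cap → OVERFLOW (fail)
11. dequeue(): size=2
12. enqueue(76): size=3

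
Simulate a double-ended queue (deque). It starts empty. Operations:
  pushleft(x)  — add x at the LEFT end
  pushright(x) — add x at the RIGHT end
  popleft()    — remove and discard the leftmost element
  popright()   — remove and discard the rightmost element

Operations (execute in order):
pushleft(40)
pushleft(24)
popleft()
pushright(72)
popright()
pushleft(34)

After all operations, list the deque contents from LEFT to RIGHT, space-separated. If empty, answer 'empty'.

pushleft(40): [40]
pushleft(24): [24, 40]
popleft(): [40]
pushright(72): [40, 72]
popright(): [40]
pushleft(34): [34, 40]

Answer: 34 40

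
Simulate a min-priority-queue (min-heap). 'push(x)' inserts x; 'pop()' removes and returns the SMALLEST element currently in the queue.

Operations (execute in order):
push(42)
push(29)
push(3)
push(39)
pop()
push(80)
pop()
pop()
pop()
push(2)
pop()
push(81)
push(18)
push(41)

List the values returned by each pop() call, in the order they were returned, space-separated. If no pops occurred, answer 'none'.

Answer: 3 29 39 42 2

Derivation:
push(42): heap contents = [42]
push(29): heap contents = [29, 42]
push(3): heap contents = [3, 29, 42]
push(39): heap contents = [3, 29, 39, 42]
pop() → 3: heap contents = [29, 39, 42]
push(80): heap contents = [29, 39, 42, 80]
pop() → 29: heap contents = [39, 42, 80]
pop() → 39: heap contents = [42, 80]
pop() → 42: heap contents = [80]
push(2): heap contents = [2, 80]
pop() → 2: heap contents = [80]
push(81): heap contents = [80, 81]
push(18): heap contents = [18, 80, 81]
push(41): heap contents = [18, 41, 80, 81]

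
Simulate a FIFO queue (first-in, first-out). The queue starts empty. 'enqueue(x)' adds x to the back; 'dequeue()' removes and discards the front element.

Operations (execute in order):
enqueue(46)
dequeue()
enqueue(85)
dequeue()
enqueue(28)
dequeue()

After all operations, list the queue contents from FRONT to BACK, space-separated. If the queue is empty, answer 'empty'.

Answer: empty

Derivation:
enqueue(46): [46]
dequeue(): []
enqueue(85): [85]
dequeue(): []
enqueue(28): [28]
dequeue(): []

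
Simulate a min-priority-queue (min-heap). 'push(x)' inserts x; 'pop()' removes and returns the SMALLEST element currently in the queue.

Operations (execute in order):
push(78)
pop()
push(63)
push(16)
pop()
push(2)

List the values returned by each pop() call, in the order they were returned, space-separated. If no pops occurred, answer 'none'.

push(78): heap contents = [78]
pop() → 78: heap contents = []
push(63): heap contents = [63]
push(16): heap contents = [16, 63]
pop() → 16: heap contents = [63]
push(2): heap contents = [2, 63]

Answer: 78 16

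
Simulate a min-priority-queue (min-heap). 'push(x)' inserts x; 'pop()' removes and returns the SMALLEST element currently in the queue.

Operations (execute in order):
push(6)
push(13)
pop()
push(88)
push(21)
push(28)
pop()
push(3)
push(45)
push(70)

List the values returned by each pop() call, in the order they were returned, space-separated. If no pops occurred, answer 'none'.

Answer: 6 13

Derivation:
push(6): heap contents = [6]
push(13): heap contents = [6, 13]
pop() → 6: heap contents = [13]
push(88): heap contents = [13, 88]
push(21): heap contents = [13, 21, 88]
push(28): heap contents = [13, 21, 28, 88]
pop() → 13: heap contents = [21, 28, 88]
push(3): heap contents = [3, 21, 28, 88]
push(45): heap contents = [3, 21, 28, 45, 88]
push(70): heap contents = [3, 21, 28, 45, 70, 88]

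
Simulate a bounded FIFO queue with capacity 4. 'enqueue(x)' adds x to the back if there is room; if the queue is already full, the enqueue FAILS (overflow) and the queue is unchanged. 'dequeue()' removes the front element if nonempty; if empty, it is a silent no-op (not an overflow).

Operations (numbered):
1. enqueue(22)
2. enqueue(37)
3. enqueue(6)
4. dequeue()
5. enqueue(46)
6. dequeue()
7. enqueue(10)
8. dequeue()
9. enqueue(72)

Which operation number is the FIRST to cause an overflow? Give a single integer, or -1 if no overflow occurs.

1. enqueue(22): size=1
2. enqueue(37): size=2
3. enqueue(6): size=3
4. dequeue(): size=2
5. enqueue(46): size=3
6. dequeue(): size=2
7. enqueue(10): size=3
8. dequeue(): size=2
9. enqueue(72): size=3

Answer: -1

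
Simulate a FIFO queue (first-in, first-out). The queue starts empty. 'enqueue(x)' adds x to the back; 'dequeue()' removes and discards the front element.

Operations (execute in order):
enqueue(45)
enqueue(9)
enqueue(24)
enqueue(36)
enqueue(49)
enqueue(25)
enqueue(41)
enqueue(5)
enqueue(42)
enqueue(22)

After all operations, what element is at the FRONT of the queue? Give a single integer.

Answer: 45

Derivation:
enqueue(45): queue = [45]
enqueue(9): queue = [45, 9]
enqueue(24): queue = [45, 9, 24]
enqueue(36): queue = [45, 9, 24, 36]
enqueue(49): queue = [45, 9, 24, 36, 49]
enqueue(25): queue = [45, 9, 24, 36, 49, 25]
enqueue(41): queue = [45, 9, 24, 36, 49, 25, 41]
enqueue(5): queue = [45, 9, 24, 36, 49, 25, 41, 5]
enqueue(42): queue = [45, 9, 24, 36, 49, 25, 41, 5, 42]
enqueue(22): queue = [45, 9, 24, 36, 49, 25, 41, 5, 42, 22]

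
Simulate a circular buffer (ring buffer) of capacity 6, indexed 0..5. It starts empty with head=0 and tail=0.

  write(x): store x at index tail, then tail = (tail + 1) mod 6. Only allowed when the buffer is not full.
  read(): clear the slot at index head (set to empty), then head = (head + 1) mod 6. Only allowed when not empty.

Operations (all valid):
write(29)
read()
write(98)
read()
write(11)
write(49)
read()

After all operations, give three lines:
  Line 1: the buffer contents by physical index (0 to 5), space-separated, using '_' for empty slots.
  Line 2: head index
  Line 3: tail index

write(29): buf=[29 _ _ _ _ _], head=0, tail=1, size=1
read(): buf=[_ _ _ _ _ _], head=1, tail=1, size=0
write(98): buf=[_ 98 _ _ _ _], head=1, tail=2, size=1
read(): buf=[_ _ _ _ _ _], head=2, tail=2, size=0
write(11): buf=[_ _ 11 _ _ _], head=2, tail=3, size=1
write(49): buf=[_ _ 11 49 _ _], head=2, tail=4, size=2
read(): buf=[_ _ _ 49 _ _], head=3, tail=4, size=1

Answer: _ _ _ 49 _ _
3
4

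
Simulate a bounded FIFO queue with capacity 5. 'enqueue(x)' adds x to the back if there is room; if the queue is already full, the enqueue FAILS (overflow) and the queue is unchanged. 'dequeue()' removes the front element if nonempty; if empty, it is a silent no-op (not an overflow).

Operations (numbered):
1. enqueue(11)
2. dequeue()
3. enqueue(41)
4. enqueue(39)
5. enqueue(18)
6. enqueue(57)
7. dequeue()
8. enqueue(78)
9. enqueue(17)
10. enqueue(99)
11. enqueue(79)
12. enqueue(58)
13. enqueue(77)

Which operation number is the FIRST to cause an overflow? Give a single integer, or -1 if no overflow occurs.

Answer: 10

Derivation:
1. enqueue(11): size=1
2. dequeue(): size=0
3. enqueue(41): size=1
4. enqueue(39): size=2
5. enqueue(18): size=3
6. enqueue(57): size=4
7. dequeue(): size=3
8. enqueue(78): size=4
9. enqueue(17): size=5
10. enqueue(99): size=5=cap → OVERFLOW (fail)
11. enqueue(79): size=5=cap → OVERFLOW (fail)
12. enqueue(58): size=5=cap → OVERFLOW (fail)
13. enqueue(77): size=5=cap → OVERFLOW (fail)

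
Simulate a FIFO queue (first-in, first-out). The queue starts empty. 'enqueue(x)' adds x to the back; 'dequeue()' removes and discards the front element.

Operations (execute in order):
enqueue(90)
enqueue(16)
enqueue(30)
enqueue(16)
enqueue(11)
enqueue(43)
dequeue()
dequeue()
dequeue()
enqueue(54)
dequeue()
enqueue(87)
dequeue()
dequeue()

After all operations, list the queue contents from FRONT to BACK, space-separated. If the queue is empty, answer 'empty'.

Answer: 54 87

Derivation:
enqueue(90): [90]
enqueue(16): [90, 16]
enqueue(30): [90, 16, 30]
enqueue(16): [90, 16, 30, 16]
enqueue(11): [90, 16, 30, 16, 11]
enqueue(43): [90, 16, 30, 16, 11, 43]
dequeue(): [16, 30, 16, 11, 43]
dequeue(): [30, 16, 11, 43]
dequeue(): [16, 11, 43]
enqueue(54): [16, 11, 43, 54]
dequeue(): [11, 43, 54]
enqueue(87): [11, 43, 54, 87]
dequeue(): [43, 54, 87]
dequeue(): [54, 87]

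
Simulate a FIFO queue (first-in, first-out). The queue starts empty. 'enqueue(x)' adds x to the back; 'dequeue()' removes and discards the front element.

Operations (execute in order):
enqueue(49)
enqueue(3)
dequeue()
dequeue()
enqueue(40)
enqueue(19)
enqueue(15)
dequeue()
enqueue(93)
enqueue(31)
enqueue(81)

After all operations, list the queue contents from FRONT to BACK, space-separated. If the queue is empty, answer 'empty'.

Answer: 19 15 93 31 81

Derivation:
enqueue(49): [49]
enqueue(3): [49, 3]
dequeue(): [3]
dequeue(): []
enqueue(40): [40]
enqueue(19): [40, 19]
enqueue(15): [40, 19, 15]
dequeue(): [19, 15]
enqueue(93): [19, 15, 93]
enqueue(31): [19, 15, 93, 31]
enqueue(81): [19, 15, 93, 31, 81]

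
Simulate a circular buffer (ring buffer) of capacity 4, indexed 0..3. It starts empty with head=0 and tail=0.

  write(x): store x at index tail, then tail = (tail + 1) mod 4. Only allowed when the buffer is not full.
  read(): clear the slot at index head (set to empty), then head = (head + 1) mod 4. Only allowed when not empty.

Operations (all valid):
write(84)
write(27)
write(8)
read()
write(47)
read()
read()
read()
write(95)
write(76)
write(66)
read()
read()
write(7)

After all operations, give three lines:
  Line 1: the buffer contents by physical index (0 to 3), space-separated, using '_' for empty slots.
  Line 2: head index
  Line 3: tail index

Answer: _ _ 66 7
2
0

Derivation:
write(84): buf=[84 _ _ _], head=0, tail=1, size=1
write(27): buf=[84 27 _ _], head=0, tail=2, size=2
write(8): buf=[84 27 8 _], head=0, tail=3, size=3
read(): buf=[_ 27 8 _], head=1, tail=3, size=2
write(47): buf=[_ 27 8 47], head=1, tail=0, size=3
read(): buf=[_ _ 8 47], head=2, tail=0, size=2
read(): buf=[_ _ _ 47], head=3, tail=0, size=1
read(): buf=[_ _ _ _], head=0, tail=0, size=0
write(95): buf=[95 _ _ _], head=0, tail=1, size=1
write(76): buf=[95 76 _ _], head=0, tail=2, size=2
write(66): buf=[95 76 66 _], head=0, tail=3, size=3
read(): buf=[_ 76 66 _], head=1, tail=3, size=2
read(): buf=[_ _ 66 _], head=2, tail=3, size=1
write(7): buf=[_ _ 66 7], head=2, tail=0, size=2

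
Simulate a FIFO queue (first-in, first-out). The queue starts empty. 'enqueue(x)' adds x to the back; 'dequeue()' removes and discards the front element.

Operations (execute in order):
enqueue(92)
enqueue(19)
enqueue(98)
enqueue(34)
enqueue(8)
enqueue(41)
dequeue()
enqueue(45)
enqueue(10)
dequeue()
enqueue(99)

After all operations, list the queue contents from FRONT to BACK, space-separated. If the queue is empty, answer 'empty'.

Answer: 98 34 8 41 45 10 99

Derivation:
enqueue(92): [92]
enqueue(19): [92, 19]
enqueue(98): [92, 19, 98]
enqueue(34): [92, 19, 98, 34]
enqueue(8): [92, 19, 98, 34, 8]
enqueue(41): [92, 19, 98, 34, 8, 41]
dequeue(): [19, 98, 34, 8, 41]
enqueue(45): [19, 98, 34, 8, 41, 45]
enqueue(10): [19, 98, 34, 8, 41, 45, 10]
dequeue(): [98, 34, 8, 41, 45, 10]
enqueue(99): [98, 34, 8, 41, 45, 10, 99]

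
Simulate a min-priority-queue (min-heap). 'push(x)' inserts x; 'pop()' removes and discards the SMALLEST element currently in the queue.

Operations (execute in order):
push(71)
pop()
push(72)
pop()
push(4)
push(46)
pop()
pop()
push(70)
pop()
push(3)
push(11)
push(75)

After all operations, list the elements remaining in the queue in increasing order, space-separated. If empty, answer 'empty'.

push(71): heap contents = [71]
pop() → 71: heap contents = []
push(72): heap contents = [72]
pop() → 72: heap contents = []
push(4): heap contents = [4]
push(46): heap contents = [4, 46]
pop() → 4: heap contents = [46]
pop() → 46: heap contents = []
push(70): heap contents = [70]
pop() → 70: heap contents = []
push(3): heap contents = [3]
push(11): heap contents = [3, 11]
push(75): heap contents = [3, 11, 75]

Answer: 3 11 75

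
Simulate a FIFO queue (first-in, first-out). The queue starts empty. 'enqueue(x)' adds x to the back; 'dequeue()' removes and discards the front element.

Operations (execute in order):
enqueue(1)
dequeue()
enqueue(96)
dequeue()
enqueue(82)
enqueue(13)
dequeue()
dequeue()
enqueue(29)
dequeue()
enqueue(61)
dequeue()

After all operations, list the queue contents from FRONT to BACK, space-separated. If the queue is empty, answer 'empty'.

Answer: empty

Derivation:
enqueue(1): [1]
dequeue(): []
enqueue(96): [96]
dequeue(): []
enqueue(82): [82]
enqueue(13): [82, 13]
dequeue(): [13]
dequeue(): []
enqueue(29): [29]
dequeue(): []
enqueue(61): [61]
dequeue(): []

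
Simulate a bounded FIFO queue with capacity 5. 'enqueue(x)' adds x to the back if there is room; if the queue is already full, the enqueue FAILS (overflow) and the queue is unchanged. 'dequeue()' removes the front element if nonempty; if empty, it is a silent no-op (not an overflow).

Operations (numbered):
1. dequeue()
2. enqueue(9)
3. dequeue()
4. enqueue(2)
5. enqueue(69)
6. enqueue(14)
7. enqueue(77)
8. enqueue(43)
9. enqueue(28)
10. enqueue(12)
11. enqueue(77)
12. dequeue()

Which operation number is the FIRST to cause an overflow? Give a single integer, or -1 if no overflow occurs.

Answer: 9

Derivation:
1. dequeue(): empty, no-op, size=0
2. enqueue(9): size=1
3. dequeue(): size=0
4. enqueue(2): size=1
5. enqueue(69): size=2
6. enqueue(14): size=3
7. enqueue(77): size=4
8. enqueue(43): size=5
9. enqueue(28): size=5=cap → OVERFLOW (fail)
10. enqueue(12): size=5=cap → OVERFLOW (fail)
11. enqueue(77): size=5=cap → OVERFLOW (fail)
12. dequeue(): size=4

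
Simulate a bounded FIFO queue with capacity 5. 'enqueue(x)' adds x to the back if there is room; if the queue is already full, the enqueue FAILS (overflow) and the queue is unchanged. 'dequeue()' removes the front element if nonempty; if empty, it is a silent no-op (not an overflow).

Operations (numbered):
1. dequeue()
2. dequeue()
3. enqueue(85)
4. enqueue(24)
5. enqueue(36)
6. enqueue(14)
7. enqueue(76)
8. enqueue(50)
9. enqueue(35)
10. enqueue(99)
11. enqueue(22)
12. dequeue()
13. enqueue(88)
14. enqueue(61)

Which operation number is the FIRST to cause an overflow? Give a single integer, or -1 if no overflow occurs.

Answer: 8

Derivation:
1. dequeue(): empty, no-op, size=0
2. dequeue(): empty, no-op, size=0
3. enqueue(85): size=1
4. enqueue(24): size=2
5. enqueue(36): size=3
6. enqueue(14): size=4
7. enqueue(76): size=5
8. enqueue(50): size=5=cap → OVERFLOW (fail)
9. enqueue(35): size=5=cap → OVERFLOW (fail)
10. enqueue(99): size=5=cap → OVERFLOW (fail)
11. enqueue(22): size=5=cap → OVERFLOW (fail)
12. dequeue(): size=4
13. enqueue(88): size=5
14. enqueue(61): size=5=cap → OVERFLOW (fail)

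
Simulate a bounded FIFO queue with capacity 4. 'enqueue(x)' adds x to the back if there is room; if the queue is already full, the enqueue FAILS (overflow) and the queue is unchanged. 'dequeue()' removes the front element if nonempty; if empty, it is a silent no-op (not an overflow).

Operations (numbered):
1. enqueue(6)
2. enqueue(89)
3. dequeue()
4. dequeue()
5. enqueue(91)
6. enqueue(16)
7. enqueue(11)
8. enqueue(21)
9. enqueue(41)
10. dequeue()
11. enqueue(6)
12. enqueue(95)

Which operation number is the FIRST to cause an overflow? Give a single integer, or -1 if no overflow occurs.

Answer: 9

Derivation:
1. enqueue(6): size=1
2. enqueue(89): size=2
3. dequeue(): size=1
4. dequeue(): size=0
5. enqueue(91): size=1
6. enqueue(16): size=2
7. enqueue(11): size=3
8. enqueue(21): size=4
9. enqueue(41): size=4=cap → OVERFLOW (fail)
10. dequeue(): size=3
11. enqueue(6): size=4
12. enqueue(95): size=4=cap → OVERFLOW (fail)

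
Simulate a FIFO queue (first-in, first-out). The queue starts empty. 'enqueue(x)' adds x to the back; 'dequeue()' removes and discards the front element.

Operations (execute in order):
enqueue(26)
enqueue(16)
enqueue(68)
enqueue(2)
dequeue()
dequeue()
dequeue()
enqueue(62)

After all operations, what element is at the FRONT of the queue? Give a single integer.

enqueue(26): queue = [26]
enqueue(16): queue = [26, 16]
enqueue(68): queue = [26, 16, 68]
enqueue(2): queue = [26, 16, 68, 2]
dequeue(): queue = [16, 68, 2]
dequeue(): queue = [68, 2]
dequeue(): queue = [2]
enqueue(62): queue = [2, 62]

Answer: 2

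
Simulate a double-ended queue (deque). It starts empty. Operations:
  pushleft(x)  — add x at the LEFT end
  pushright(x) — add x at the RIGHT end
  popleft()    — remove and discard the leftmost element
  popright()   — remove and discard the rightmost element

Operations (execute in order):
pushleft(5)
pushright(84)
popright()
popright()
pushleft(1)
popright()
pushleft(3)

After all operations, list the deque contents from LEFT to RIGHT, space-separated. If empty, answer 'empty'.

pushleft(5): [5]
pushright(84): [5, 84]
popright(): [5]
popright(): []
pushleft(1): [1]
popright(): []
pushleft(3): [3]

Answer: 3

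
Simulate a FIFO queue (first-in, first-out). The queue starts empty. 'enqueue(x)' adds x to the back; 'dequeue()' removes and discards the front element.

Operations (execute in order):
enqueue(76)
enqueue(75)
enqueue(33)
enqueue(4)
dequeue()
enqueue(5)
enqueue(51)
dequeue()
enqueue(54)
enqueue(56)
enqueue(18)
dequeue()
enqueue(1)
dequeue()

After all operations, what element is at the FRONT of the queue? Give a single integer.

Answer: 5

Derivation:
enqueue(76): queue = [76]
enqueue(75): queue = [76, 75]
enqueue(33): queue = [76, 75, 33]
enqueue(4): queue = [76, 75, 33, 4]
dequeue(): queue = [75, 33, 4]
enqueue(5): queue = [75, 33, 4, 5]
enqueue(51): queue = [75, 33, 4, 5, 51]
dequeue(): queue = [33, 4, 5, 51]
enqueue(54): queue = [33, 4, 5, 51, 54]
enqueue(56): queue = [33, 4, 5, 51, 54, 56]
enqueue(18): queue = [33, 4, 5, 51, 54, 56, 18]
dequeue(): queue = [4, 5, 51, 54, 56, 18]
enqueue(1): queue = [4, 5, 51, 54, 56, 18, 1]
dequeue(): queue = [5, 51, 54, 56, 18, 1]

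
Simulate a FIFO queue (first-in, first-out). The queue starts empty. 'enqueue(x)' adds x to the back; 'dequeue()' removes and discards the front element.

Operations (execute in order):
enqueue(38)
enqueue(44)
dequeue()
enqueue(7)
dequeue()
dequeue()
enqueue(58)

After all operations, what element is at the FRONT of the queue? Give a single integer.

enqueue(38): queue = [38]
enqueue(44): queue = [38, 44]
dequeue(): queue = [44]
enqueue(7): queue = [44, 7]
dequeue(): queue = [7]
dequeue(): queue = []
enqueue(58): queue = [58]

Answer: 58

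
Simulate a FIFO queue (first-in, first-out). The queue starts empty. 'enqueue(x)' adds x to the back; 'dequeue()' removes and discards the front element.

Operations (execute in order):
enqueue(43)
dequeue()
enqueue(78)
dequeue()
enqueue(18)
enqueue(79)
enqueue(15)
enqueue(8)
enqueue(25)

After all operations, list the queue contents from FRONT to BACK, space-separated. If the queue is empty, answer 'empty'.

enqueue(43): [43]
dequeue(): []
enqueue(78): [78]
dequeue(): []
enqueue(18): [18]
enqueue(79): [18, 79]
enqueue(15): [18, 79, 15]
enqueue(8): [18, 79, 15, 8]
enqueue(25): [18, 79, 15, 8, 25]

Answer: 18 79 15 8 25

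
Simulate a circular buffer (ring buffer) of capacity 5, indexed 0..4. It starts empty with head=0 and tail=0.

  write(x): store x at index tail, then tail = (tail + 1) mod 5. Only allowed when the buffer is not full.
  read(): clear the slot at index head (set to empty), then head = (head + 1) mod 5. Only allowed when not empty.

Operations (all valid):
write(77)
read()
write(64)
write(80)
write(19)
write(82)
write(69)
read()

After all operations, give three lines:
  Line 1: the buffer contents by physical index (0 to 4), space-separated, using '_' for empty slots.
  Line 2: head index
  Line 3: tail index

Answer: 69 _ 80 19 82
2
1

Derivation:
write(77): buf=[77 _ _ _ _], head=0, tail=1, size=1
read(): buf=[_ _ _ _ _], head=1, tail=1, size=0
write(64): buf=[_ 64 _ _ _], head=1, tail=2, size=1
write(80): buf=[_ 64 80 _ _], head=1, tail=3, size=2
write(19): buf=[_ 64 80 19 _], head=1, tail=4, size=3
write(82): buf=[_ 64 80 19 82], head=1, tail=0, size=4
write(69): buf=[69 64 80 19 82], head=1, tail=1, size=5
read(): buf=[69 _ 80 19 82], head=2, tail=1, size=4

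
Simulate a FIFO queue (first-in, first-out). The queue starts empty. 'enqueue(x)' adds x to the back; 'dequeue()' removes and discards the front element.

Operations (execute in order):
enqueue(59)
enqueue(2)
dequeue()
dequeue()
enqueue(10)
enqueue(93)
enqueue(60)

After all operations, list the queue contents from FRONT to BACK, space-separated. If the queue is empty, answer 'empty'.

Answer: 10 93 60

Derivation:
enqueue(59): [59]
enqueue(2): [59, 2]
dequeue(): [2]
dequeue(): []
enqueue(10): [10]
enqueue(93): [10, 93]
enqueue(60): [10, 93, 60]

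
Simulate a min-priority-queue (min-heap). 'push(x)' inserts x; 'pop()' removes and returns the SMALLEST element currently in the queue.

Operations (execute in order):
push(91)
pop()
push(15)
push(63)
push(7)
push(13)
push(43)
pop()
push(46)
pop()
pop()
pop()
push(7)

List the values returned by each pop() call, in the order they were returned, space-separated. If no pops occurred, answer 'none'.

Answer: 91 7 13 15 43

Derivation:
push(91): heap contents = [91]
pop() → 91: heap contents = []
push(15): heap contents = [15]
push(63): heap contents = [15, 63]
push(7): heap contents = [7, 15, 63]
push(13): heap contents = [7, 13, 15, 63]
push(43): heap contents = [7, 13, 15, 43, 63]
pop() → 7: heap contents = [13, 15, 43, 63]
push(46): heap contents = [13, 15, 43, 46, 63]
pop() → 13: heap contents = [15, 43, 46, 63]
pop() → 15: heap contents = [43, 46, 63]
pop() → 43: heap contents = [46, 63]
push(7): heap contents = [7, 46, 63]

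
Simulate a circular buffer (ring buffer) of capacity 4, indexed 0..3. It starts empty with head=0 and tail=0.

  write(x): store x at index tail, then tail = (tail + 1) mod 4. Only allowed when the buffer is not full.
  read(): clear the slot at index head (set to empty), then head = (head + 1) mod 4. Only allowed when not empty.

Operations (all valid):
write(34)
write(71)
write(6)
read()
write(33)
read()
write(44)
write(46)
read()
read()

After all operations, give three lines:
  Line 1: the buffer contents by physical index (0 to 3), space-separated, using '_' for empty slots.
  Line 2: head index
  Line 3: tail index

write(34): buf=[34 _ _ _], head=0, tail=1, size=1
write(71): buf=[34 71 _ _], head=0, tail=2, size=2
write(6): buf=[34 71 6 _], head=0, tail=3, size=3
read(): buf=[_ 71 6 _], head=1, tail=3, size=2
write(33): buf=[_ 71 6 33], head=1, tail=0, size=3
read(): buf=[_ _ 6 33], head=2, tail=0, size=2
write(44): buf=[44 _ 6 33], head=2, tail=1, size=3
write(46): buf=[44 46 6 33], head=2, tail=2, size=4
read(): buf=[44 46 _ 33], head=3, tail=2, size=3
read(): buf=[44 46 _ _], head=0, tail=2, size=2

Answer: 44 46 _ _
0
2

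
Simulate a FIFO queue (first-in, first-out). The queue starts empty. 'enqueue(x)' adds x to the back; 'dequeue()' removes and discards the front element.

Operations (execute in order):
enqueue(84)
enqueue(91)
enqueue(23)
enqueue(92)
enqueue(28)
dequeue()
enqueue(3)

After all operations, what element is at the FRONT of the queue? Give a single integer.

enqueue(84): queue = [84]
enqueue(91): queue = [84, 91]
enqueue(23): queue = [84, 91, 23]
enqueue(92): queue = [84, 91, 23, 92]
enqueue(28): queue = [84, 91, 23, 92, 28]
dequeue(): queue = [91, 23, 92, 28]
enqueue(3): queue = [91, 23, 92, 28, 3]

Answer: 91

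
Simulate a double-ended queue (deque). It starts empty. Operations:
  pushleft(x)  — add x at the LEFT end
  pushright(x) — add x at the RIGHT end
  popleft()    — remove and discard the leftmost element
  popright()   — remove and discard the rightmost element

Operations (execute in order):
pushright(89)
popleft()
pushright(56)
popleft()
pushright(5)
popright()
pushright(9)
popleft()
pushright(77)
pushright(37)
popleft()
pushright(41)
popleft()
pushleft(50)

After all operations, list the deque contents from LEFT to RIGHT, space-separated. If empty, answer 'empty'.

pushright(89): [89]
popleft(): []
pushright(56): [56]
popleft(): []
pushright(5): [5]
popright(): []
pushright(9): [9]
popleft(): []
pushright(77): [77]
pushright(37): [77, 37]
popleft(): [37]
pushright(41): [37, 41]
popleft(): [41]
pushleft(50): [50, 41]

Answer: 50 41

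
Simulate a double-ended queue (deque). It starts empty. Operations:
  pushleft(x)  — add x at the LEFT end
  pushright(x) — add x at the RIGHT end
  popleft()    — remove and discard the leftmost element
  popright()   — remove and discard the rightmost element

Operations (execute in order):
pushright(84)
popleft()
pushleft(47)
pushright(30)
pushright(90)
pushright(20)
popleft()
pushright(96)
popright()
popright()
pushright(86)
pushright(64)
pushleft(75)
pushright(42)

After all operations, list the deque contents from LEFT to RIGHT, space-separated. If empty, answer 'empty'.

Answer: 75 30 90 86 64 42

Derivation:
pushright(84): [84]
popleft(): []
pushleft(47): [47]
pushright(30): [47, 30]
pushright(90): [47, 30, 90]
pushright(20): [47, 30, 90, 20]
popleft(): [30, 90, 20]
pushright(96): [30, 90, 20, 96]
popright(): [30, 90, 20]
popright(): [30, 90]
pushright(86): [30, 90, 86]
pushright(64): [30, 90, 86, 64]
pushleft(75): [75, 30, 90, 86, 64]
pushright(42): [75, 30, 90, 86, 64, 42]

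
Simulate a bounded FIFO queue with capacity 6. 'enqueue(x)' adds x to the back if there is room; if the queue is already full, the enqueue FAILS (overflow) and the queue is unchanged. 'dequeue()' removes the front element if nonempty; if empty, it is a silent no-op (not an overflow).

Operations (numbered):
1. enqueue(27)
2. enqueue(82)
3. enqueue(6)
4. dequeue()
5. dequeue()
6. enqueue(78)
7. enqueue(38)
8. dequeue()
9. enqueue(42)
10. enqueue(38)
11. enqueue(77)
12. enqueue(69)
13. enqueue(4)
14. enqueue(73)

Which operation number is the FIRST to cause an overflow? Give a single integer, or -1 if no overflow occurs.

Answer: 13

Derivation:
1. enqueue(27): size=1
2. enqueue(82): size=2
3. enqueue(6): size=3
4. dequeue(): size=2
5. dequeue(): size=1
6. enqueue(78): size=2
7. enqueue(38): size=3
8. dequeue(): size=2
9. enqueue(42): size=3
10. enqueue(38): size=4
11. enqueue(77): size=5
12. enqueue(69): size=6
13. enqueue(4): size=6=cap → OVERFLOW (fail)
14. enqueue(73): size=6=cap → OVERFLOW (fail)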